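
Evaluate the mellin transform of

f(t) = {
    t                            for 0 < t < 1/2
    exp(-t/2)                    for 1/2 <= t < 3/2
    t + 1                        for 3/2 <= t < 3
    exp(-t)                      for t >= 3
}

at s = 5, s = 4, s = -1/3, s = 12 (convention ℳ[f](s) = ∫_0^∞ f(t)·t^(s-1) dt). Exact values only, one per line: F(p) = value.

F(5) = -12993*exp(-3/4)/8 + 393*exp(-3) + 80009/480 + 7889*exp(-1/4)/8
F(4) = -807*exp(-3/4)/4 + 78*exp(-3) + 21143/320 + 493*exp(-1/4)/4
F(-1/3) = 2**(1/3)*(-2*2**(1/3)*uppergamma(-1/3, 3/4) + 2*2**(2/3)*uppergamma(-1/3, 3) + 3**(2/3) + 3 + 2*2**(1/3)*uppergamma(-1/3, 1/4) + 6**(2/3))/4
F(12) = -354434904271143*exp(-3/4)/1024 + 35548619933/212992 + 801693126*exp(-3) + 214975636319885*exp(-1/4)/1024

slice at 1/2, 3/2, 3, transform all 4 pieces, and sum them
segment [0, 1/2) carries t; integrate it
segment [1/2, 3/2) carries exp(-t/2); integrate it
for t in [3/2, 3): the term is ∫ (t + 1)·t^(s-1)
[3, ∞) adds the kernel integral of exp(-t)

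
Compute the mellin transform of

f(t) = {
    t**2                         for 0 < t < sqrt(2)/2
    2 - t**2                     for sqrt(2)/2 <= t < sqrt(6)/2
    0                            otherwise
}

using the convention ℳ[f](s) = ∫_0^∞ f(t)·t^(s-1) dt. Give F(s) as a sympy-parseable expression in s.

(3**(s/2)*s/2 + 4*3**(s/2) - s - 4)/(2*2**(s/2)*s*(s/2 + 1))
  Re(s) > -2

peel off the power substitution: t on [0, 1/2); 2 - t on [1/2, 3/2)
the 2 pieces separated at sqrt(2)/2 each add one integral
over [0, sqrt(2)/2), the kernel integral of t**2 enters the sum
segment [sqrt(2)/2, sqrt(6)/2) carries (2 - t**2); integrate it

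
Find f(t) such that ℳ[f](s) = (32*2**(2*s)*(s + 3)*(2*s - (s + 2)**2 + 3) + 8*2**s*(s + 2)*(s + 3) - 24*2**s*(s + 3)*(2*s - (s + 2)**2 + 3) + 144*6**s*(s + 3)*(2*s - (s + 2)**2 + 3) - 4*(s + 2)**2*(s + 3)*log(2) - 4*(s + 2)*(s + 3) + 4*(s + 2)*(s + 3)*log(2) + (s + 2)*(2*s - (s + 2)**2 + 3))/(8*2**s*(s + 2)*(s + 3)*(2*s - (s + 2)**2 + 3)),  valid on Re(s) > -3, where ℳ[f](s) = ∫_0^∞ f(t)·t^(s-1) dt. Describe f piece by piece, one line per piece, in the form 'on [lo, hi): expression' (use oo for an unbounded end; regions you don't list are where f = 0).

on [0, 1/2): t**3
on [1/2, 1): t*log(t)
on [1, 2): 3*t**2
on [2, 3): 2*t**2

reversing the shared t-power: t on [0, 1/2); log(t)/t on [1/2, 1); 3 on [1, 2); …
summing 4 kernel integrals split by 1/2, 1, 2 yields ℳ[f](s)
on [0, 1/2): add ∫ t**3·t^(s-1) dt
[1/2, 1) adds the kernel integral of t*log(t)
[1, 2) adds the kernel integral of 3*t**2
over [2, 3), the kernel integral of 2*t**2 enters the sum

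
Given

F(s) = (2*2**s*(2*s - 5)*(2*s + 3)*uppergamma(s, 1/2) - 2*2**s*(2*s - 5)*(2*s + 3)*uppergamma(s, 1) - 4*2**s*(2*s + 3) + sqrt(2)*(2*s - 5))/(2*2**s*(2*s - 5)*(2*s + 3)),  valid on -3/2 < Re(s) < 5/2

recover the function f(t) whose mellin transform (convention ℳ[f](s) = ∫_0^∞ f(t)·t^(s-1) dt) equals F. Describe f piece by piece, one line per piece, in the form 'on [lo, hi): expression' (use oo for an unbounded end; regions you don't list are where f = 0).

breakpoints 1/2, 1: one integral from each of the 3 segments
∫ over [0, 1/2) of t**(3/2)·t^(s-1) joins the sum
∫ exp(-t)·t^(s-1) over [1/2, 1)
on [1, ∞) integrate f = t**(-5/2) against the kernel

on [0, 1/2): t**(3/2)
on [1/2, 1): exp(-t)
on [1, oo): t**(-5/2)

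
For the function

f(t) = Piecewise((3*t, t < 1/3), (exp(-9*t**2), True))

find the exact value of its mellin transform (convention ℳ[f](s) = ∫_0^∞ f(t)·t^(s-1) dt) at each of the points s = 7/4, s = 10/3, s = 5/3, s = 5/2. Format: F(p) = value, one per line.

F(7/4) = 3**(1/4)*(11*uppergamma(7/8, 1) + 8)/198
F(10/3) = 3**(2/3)*(6 + 13*uppergamma(5/3, 1))/2106
F(5/3) = 3**(1/3)*(4*uppergamma(5/6, 1) + 3)/72
F(5/2) = sqrt(3)*(7*uppergamma(5/4, 1) + 4)/378

peel off the common scale on t: t on [0, 1); exp(-t**2) on [1, ∞)
undo the power substitution: sqrt(t) on [0, 1); exp(-t) on [1, ∞)
breakpoints 1/3: one integral from each of the 2 segments
on [0, 1/3) integrate f = 3*t against the kernel
between 1/3 and ∞ the integrand is exp(-9*t**2)·t^(s-1)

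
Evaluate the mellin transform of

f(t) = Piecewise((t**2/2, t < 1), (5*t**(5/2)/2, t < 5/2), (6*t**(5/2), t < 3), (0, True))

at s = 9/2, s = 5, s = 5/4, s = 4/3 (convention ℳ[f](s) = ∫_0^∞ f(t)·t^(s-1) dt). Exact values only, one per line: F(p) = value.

F(9/2) = 36554113/23296
F(5) = -109375*sqrt(10)/768 - 11/42 + 8748*sqrt(3)/5
F(5/4) = -175*2**(1/4)*5**(3/4)/24 - 20/39 + 216*3**(3/4)/5
F(4/3) = -2625*2**(1/6)*5**(5/6)/368 - 231/460 + 972*3**(5/6)/23

summing 3 kernel integrals split by 1, 5/2 yields ℳ[f](s)
on [0, 1): add ∫ t**2/2·t^(s-1) dt
segment [1, 5/2) carries 5*t**(5/2)/2; integrate it
piece [5/2, 3): integrate 6*t**(5/2) against the kernel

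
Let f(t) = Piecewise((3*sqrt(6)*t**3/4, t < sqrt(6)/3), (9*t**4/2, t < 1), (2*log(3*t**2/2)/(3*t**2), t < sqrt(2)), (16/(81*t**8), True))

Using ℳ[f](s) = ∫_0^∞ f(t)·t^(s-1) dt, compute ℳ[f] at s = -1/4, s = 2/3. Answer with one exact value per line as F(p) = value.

invert the power substitution to get 3*sqrt(6)*t**(3/2)/4 on [0, 2/3); 9*t**2/2 on [2/3, 1); 2*log(3*t/2)/(3*t) on [1, 2); …
remove the common scale on t first: t**(3/2) on [0, 1); 2*t**2 on [1, 3/2); log(t)/t on [3/2, 3); …
the 4 pieces separated at sqrt(6)/3, 1, sqrt(2) each add one integral
piece [0, sqrt(6)/3): integrate 3*sqrt(6)*t**3/4 against the kernel
on [sqrt(6)/3, 1): add ∫ 9*t**4/2·t^(s-1) dt
on [1, sqrt(2)) integrate f = 2*log(3*t**2/2)/(3*t**2) against the kernel
∫ over [sqrt(2), ∞) of 16/(81*t**8)·t^(s-1) joins the sum

F(-1/4) = -8*log(2)/27 - 14*2**(7/8)*3**(1/8)/165 - 2*2**(7/8)*log(3)/27 - 58*2**(7/8)/891 + 8*log(3)/27 + 1778/1215
F(2/3) = -887*2**(1/3)/2376 - log(2)/2 - 2**(1/3)*log(3)/4 - 4*2**(1/3)*3**(2/3)/77 + log(3)/2 + 12/7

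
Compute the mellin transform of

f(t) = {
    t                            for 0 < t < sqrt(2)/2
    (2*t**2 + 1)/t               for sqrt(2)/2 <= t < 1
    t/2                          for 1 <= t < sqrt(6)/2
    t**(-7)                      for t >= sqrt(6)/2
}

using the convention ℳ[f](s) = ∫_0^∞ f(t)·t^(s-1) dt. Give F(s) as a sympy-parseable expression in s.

2**(-s/2 - 3/2)*(405*2**(s/2 + 1/2)*(s - 7)*(s - 1) + 81*2**(s/2 + 5/2)*(s - 7) - 32*3**(s/2 + 1/2)*(s - 1)*(s + 1) + 3**(s/2 + 9/2)*(s - 7)*(s - 1) - 648*s - 486*(s - 7)*(s - 1) + 4536)/(81*(s - 7)*(s - 1)*(s + 1))
  -1 < Re(s) < 7

reversing the shared t-power: t**2 on [0, sqrt(2)/2); 2*t**2 + 1 on [sqrt(2)/2, 1); t**2/2 on [1, sqrt(6)/2); …
remove the power substitution first: t on [0, 1/2); 2*t + 1 on [1/2, 1); t/2 on [1, 3/2); …
integrate the 4 segments split at sqrt(2)/2, 1, sqrt(6)/2, then add the results
between 0 and sqrt(2)/2 the integrand is t·t^(s-1)
between sqrt(2)/2 and 1 the integrand is (2*t**2 + 1)/t·t^(s-1)
between 1 and sqrt(6)/2 the integrand is t/2·t^(s-1)
∫ t**(-7)·t^(s-1) over [sqrt(6)/2, ∞)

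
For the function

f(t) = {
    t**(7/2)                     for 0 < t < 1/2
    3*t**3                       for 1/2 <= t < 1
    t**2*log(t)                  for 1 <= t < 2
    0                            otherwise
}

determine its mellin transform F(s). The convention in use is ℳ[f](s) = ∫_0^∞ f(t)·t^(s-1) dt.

(-32*2**(2*s)*(s + 3)*(2*s + 7) + 24*2**s*(s + 2)**2*(2*s + 7) + 8*2**s*(s + 3)*(2*s + 7) + 32*4**s*(s + 2)*(s + 3)*(2*s + 7)*log(2) + sqrt(2)*(s + 2)**2*(s + 3) - 3*(s + 2)**2*(2*s + 7))/(8*2**s*(s + 2)**2*(s + 3)*(2*s + 7))
  Re(s) > -7/2

back out the shared t-power: t**(3/2) on [0, 1/2); 3*t on [1/2, 1); log(t) on [1, 2)
split f at 1/2, 1: ℳ[f](s) collects 3 kernel integrals
on [0, 1/2) integrate f = t**(7/2) against the kernel
piece [1/2, 1): integrate 3*t**3 against the kernel
on [1, 2) integrate f = t**2*log(t) against the kernel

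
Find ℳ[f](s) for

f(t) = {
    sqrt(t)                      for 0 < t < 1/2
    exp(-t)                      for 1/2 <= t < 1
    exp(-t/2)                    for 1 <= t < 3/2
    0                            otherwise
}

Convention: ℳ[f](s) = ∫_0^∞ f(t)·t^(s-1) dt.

(2**s*(2*s + 1)*uppergamma(s, 1/2) - 2**s*(2*s + 1)*uppergamma(s, 1) + 4**s*(2*s + 1)*uppergamma(s, 1/2) - 4**s*(2*s + 1)*uppergamma(s, 3/4) + sqrt(2))/(2**s*(2*s + 1))
  Re(s) > -1/2

slice at 1/2, 1, transform all 3 pieces, and sum them
segment [0, 1/2) carries sqrt(t); integrate it
between 1/2 and 1 the integrand is exp(-t)·t^(s-1)
segment 1 to 3/2 holds exp(-t/2); add its integral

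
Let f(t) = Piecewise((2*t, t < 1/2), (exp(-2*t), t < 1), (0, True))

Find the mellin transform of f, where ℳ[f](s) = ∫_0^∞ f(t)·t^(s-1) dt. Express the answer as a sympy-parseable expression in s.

peel off the common scale on t: t on [0, 1); exp(-t) on [1, 2)
f breaks at 1/2 into 2 integrals to sum
on [0, 1/2) integrate f = 2*t against the kernel
piece [1/2, 1): integrate exp(-2*t) against the kernel

((s + 1)*uppergamma(s, 1) - (s + 1)*uppergamma(s, 2) + 1)/(2**s*(s + 1))
  Re(s) > -1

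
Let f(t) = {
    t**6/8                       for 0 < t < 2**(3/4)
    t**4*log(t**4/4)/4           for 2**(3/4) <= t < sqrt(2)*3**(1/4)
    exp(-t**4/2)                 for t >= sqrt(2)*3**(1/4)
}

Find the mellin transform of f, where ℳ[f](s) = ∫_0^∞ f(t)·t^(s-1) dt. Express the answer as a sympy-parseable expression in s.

remove the power substitution first: t**3/8 on [0, 2*sqrt(2)); t**2*log(t**2/4)/4 on [2*sqrt(2), 2*sqrt(3)); exp(-t**2/2) on [2*sqrt(3), ∞)
reversing the common scale on t: t**3 on [0, sqrt(2)); t**2*log(t**2) on [sqrt(2), sqrt(3)); exp(-2*t**2) on [sqrt(3), ∞)
strip the power substitution: t**(3/2) on [0, 2); t*log(t) on [2, 3); exp(-2*t) on [3, ∞)
along the cuts 2**(3/4), sqrt(2)*3**(1/4), ℳ[f](s) splits into 3 integrals
piece [0, 2**(3/4)): integrate t**6/8 against the kernel
for t in [2**(3/4), sqrt(2)*3**(1/4)): the term is ∫ t**4*log(t**4/4)/4·t^(s-1)
segment sqrt(2)*3**(1/4) to ∞ holds exp(-t**4/2); add its integral

2**(s/2)*(-12**(s/4)*s*(s/2 + 3)*log(2)/2 - 2*12**(s/4)*(s/2 + 3)*log(2) + 2*12**(s/4)*(s/2 + 3) + 4*12**(s/4)*sqrt(2)*(s**2/16 + s/2 + 1) + 3*18**(s/4)*s*(s/2 + 3)*log(3)/4 - 3*18**(s/4)*(s/2 + 3) + 3*18**(s/4)*(s/2 + 3)*log(3) + 3**(s/4)*(s/2 + 3)*(s**2/16 + s/2 + 1)*uppergamma(s/4, 6))/(4*6**(s/4)*(s/2 + 3)*(s**2/16 + s/2 + 1))
  Re(s) > -6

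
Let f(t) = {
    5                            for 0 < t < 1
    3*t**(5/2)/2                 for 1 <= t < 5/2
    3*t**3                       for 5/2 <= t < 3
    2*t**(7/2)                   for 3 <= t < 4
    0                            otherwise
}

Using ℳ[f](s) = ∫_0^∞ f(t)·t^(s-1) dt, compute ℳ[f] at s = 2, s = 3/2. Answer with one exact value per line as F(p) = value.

treat the 4 regions marked off by 1, 5/2, 3 separately and sum
on [0, 1) integrate f = 5 against the kernel
between 1 and 5/2 the integrand is 3*t**(5/2)/2·t^(s-1)
∫ over [5/2, 3) of 3*t**3·t^(s-1) joins the sum
segment [3, 4) carries 2*t**(7/2); integrate it

F(2) = -972*sqrt(3)/11 + 625*sqrt(10)/96 + 4404049/5280
F(3/2) = -625*sqrt(10)/48 + 54*sqrt(3) + 633613/1920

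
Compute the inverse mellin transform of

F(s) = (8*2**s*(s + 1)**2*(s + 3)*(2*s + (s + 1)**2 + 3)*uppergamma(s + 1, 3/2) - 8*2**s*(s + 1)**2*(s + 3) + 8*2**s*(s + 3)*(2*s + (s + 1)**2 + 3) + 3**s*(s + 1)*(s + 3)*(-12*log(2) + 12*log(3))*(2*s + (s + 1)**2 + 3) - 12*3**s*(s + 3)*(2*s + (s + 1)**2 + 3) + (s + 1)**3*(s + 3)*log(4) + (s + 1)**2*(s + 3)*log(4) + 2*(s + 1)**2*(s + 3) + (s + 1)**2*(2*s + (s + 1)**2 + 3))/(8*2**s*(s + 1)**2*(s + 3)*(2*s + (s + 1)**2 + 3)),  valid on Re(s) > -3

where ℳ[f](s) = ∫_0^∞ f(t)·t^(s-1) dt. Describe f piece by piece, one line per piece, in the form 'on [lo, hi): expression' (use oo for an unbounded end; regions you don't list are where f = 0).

on [0, 1/2): t**3
on [1/2, 1): t**2*log(t)
on [1, 3/2): t*log(t)
on [3/2, oo): t*exp(-t)

peel off the shared t-power: t**2 on [0, 1/2); t*log(t) on [1/2, 1); log(t) on [1, 3/2); …
linearity at 1/2, 1, 3/2 turns ℳ[f](s) into 4 summed integrals
for t in [0, 1/2): the term is ∫ t**3·t^(s-1)
on [1/2, 1) integrate f = t**2*log(t) against the kernel
segment [1, 3/2) carries t*log(t); integrate it
for t in [3/2, ∞): the term is ∫ t*exp(-t)·t^(s-1)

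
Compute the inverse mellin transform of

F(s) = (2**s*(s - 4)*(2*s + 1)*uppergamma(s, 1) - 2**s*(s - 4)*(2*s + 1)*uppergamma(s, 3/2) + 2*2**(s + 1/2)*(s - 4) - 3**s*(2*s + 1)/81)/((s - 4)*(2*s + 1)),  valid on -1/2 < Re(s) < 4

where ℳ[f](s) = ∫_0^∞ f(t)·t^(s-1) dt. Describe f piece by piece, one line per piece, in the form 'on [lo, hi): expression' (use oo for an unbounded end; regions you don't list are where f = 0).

on [0, 2): sqrt(t)
on [2, 3): exp(-t/2)
on [3, oo): t**(-4)

summing 3 kernel integrals split by 2, 3 yields ℳ[f](s)
segment 0 to 2 holds sqrt(t); add its integral
segment [2, 3) carries exp(-t/2); integrate it
over [3, ∞), the kernel integral of t**(-4) enters the sum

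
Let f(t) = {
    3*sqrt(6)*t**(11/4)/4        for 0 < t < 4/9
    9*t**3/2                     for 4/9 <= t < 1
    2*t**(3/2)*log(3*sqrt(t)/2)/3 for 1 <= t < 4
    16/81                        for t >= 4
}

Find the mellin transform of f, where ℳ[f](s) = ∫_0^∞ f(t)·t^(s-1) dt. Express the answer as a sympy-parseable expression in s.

the shared t-power comes off first: 3*sqrt(6)*t**(3/4)/4 on [0, 4/9); 9*t/2 on [4/9, 1); 2*log(3*sqrt(t)/2)/(3*sqrt(t)) on [1, 4); …
back out the power substitution: 3*sqrt(6)*t**(3/2)/4 on [0, 2/3); 9*t**2/2 on [2/3, 1); 2*log(3*t/2)/(3*t) on [1, 2); …
strip the common scale on t: t**(3/2) on [0, 1); 2*t**2 on [1, 3/2); log(t)/t on [3/2, 3); …
treat the 4 regions marked off by 4/9, 1, 4 separately and sum
the [0, 4/9) slice contributes ∫ 3*sqrt(6)*t**(11/4)/4·t^(s-1) dt
segment 4/9 to 1 holds 9*t**3/2; add its integral
[1, 4) adds the kernel integral of 2*t**(3/2)*log(3*sqrt(t)/2)/3
piece [4, ∞): integrate 16/81 against the kernel

3**(-2*s - 4)*(648*2**(2*s + 4)*s*(2*s + 6)*(-4*s + 4*(s + 2)**2 - 7) - 648*2**(2*s + 4)*s*(4*s + 11)*(-4*s + 4*(s + 2)**2 - 7) - 432*3**(2*s + 4)*s*(s + 2)*(2*s + 6)*(4*s + 11)*log(3) + 432*3**(2*s + 4)*s*(s + 2)*(2*s + 6)*(4*s + 11)*log(2) - 216*3**(2*s + 4)*s*(2*s + 6)*(4*s + 11)*log(2) + 216*3**(2*s + 4)*s*(2*s + 6)*(4*s + 11) + 216*3**(2*s + 4)*s*(2*s + 6)*(4*s + 11)*log(3) + 1458*3**(2*s + 4)*s*(4*s + 11)*(-4*s + 4*(s + 2)**2 - 7) + 216*6**(2*s + 4)*s*(s + 2)*(2*s + 6)*(4*s + 11)*log(3) - 108*6**(2*s + 4)*s*(2*s + 6)*(4*s + 11)*log(3) - 108*6**(2*s + 4)*s*(2*s + 6)*(4*s + 11) - 2*6**(2*s + 4)*(2*s + 6)*(4*s + 11)*(-4*s + 4*(s + 2)**2 - 7))/(162*s*(2*s + 6)*(4*s + 11)*(-4*s + 4*(s + 2)**2 - 7))
  -11/4 < Re(s) < 0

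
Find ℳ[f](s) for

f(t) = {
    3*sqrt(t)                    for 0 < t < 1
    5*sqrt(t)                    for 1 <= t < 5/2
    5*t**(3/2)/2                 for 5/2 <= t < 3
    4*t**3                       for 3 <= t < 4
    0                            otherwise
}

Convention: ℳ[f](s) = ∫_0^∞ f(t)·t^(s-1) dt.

(5*3**(s + 3/2)*(s + 3)*(2*s + 1) - 4*3**(s + 3)*(2*s + 1)*(2*s + 3) + 4*4**(s + 3)*(2*s + 1)*(2*s + 3) + 10*(5/2)**(s + 1/2)*(s + 3)*(2*s + 3) - 5*(5/2)**(s + 3/2)*(s + 3)*(2*s + 1) - 4*(s + 3)*(2*s + 3))/((s + 3)*(2*s + 1)*(2*s + 3))
  Re(s) > -1/2

breakpoints 1, 5/2, 3: one integral from each of the 4 segments
over [0, 1), the kernel integral of 3*sqrt(t) enters the sum
[1, 5/2) adds the kernel integral of 5*sqrt(t)
segment 5/2 to 3 holds 5*t**(3/2)/2; add its integral
on [3, 4) integrate f = 4*t**3 against the kernel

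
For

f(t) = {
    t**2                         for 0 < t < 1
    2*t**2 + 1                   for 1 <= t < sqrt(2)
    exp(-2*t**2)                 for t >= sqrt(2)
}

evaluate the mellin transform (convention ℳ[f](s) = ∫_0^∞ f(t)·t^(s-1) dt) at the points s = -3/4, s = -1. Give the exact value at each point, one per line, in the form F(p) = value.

reversing the power substitution: t on [0, 1); 2*t + 1 on [1, 2); exp(-2*t) on [2, ∞)
integrate the 3 segments split at 1, sqrt(2), then add the results
on [0, 1): add ∫ t**2·t^(s-1) dt
over [1, sqrt(2)), the kernel integral of (2*t**2 + 1) enters the sum
on [sqrt(2), ∞): add ∫ exp(-2*t**2)·t^(s-1) dt

F(-3/4) = 2**(3/8)*uppergamma(-3/8, 4)/2 + 8/15 + 14*2**(5/8)/15
F(-1) = sqrt(2)*(-2*sqrt(pi)*exp(4)*erfc(2) + 1 + 3*exp(4))*exp(-4)/2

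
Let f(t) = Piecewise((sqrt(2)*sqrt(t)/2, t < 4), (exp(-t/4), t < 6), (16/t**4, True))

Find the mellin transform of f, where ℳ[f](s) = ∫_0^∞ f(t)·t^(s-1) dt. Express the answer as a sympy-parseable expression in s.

2**s*(2**s*(s - 4)*(2*s + 1)*uppergamma(s, 1) - 2**s*(s - 4)*(2*s + 1)*uppergamma(s, 3/2) + 2*2**(s + 1/2)*(s - 4) - 3**s*(2*s + 1)/81)/((s - 4)*(2*s + 1))
  -1/2 < Re(s) < 4

undo the common scale on t: sqrt(t) on [0, 2); exp(-t/2) on [2, 3); t**(-4) on [3, ∞)
the 3 pieces separated at 4, 6 each add one integral
segment 0 to 4 holds sqrt(2)*sqrt(t)/2; add its integral
segment [4, 6) carries exp(-t/4); integrate it
∫ over [6, ∞) of 16/t**4·t^(s-1) joins the sum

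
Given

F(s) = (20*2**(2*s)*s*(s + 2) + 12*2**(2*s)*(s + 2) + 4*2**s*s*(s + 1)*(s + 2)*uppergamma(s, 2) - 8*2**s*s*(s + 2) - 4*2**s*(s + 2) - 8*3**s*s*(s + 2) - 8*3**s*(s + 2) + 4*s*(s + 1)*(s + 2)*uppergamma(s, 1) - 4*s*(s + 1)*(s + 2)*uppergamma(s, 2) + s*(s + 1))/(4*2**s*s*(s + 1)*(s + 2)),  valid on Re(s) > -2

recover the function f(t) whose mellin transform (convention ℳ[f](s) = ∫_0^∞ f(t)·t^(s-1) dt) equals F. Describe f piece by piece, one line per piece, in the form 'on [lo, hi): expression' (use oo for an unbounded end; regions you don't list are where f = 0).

on [0, 1/2): t**2
on [1/2, 1): exp(-2*t)
on [1, 3/2): t + 1
on [3/2, 2): t + 3
on [2, oo): exp(-t)

treat the 5 regions marked off by 1/2, 1, 3/2, 2 separately and sum
[0, 1/2) adds the kernel integral of t**2
segment 1/2 to 1 holds exp(-2*t); add its integral
between 1 and 3/2 the integrand is (t + 1)·t^(s-1)
[3/2, 2) adds the kernel integral of (t + 3)
segment 2 to ∞ holds exp(-t); add its integral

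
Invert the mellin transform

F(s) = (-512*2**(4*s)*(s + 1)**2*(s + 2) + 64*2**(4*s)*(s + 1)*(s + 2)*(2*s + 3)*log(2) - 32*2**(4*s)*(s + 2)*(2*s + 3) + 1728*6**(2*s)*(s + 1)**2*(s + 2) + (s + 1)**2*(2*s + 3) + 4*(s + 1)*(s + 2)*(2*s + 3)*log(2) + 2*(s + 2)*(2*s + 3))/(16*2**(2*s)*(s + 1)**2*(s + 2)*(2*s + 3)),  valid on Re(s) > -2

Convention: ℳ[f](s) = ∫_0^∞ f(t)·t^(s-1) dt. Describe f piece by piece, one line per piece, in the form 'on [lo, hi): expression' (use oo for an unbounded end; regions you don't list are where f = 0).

back out the shared t-power: t on [0, 1/4); log(sqrt(t)) on [1/4, 4); 2*sqrt(t) on [4, 9)
back out the power substitution: t**2 on [0, 1/2); log(t) on [1/2, 2); 2*t on [2, 3)
breakpoints 1/4, 4: one integral from each of the 3 segments
segment 0 to 1/4 holds t**2; add its integral
segment 1/4 to 4 holds t*log(sqrt(t)); add its integral
on [4, 9): add ∫ 2*t**(3/2)·t^(s-1) dt

on [0, 1/4): t**2
on [1/4, 4): t*log(sqrt(t))
on [4, 9): 2*t**(3/2)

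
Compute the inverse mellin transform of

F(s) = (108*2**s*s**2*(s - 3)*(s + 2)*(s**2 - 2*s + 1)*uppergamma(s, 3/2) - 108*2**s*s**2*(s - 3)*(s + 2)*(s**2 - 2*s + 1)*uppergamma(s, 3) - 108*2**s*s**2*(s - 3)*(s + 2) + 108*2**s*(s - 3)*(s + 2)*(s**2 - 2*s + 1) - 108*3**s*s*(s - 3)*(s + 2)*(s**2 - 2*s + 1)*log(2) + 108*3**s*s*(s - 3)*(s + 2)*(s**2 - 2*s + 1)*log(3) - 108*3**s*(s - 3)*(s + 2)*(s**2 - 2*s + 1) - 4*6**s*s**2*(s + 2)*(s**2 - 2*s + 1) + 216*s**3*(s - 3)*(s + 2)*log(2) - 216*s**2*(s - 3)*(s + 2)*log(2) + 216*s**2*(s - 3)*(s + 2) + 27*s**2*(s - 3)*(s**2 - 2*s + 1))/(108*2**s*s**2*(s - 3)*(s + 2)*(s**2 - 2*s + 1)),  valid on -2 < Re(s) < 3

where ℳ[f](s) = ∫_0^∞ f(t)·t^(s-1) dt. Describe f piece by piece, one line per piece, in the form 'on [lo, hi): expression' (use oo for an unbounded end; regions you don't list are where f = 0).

breakpoints 1/2, 1, 3/2, 3: one integral from each of the 5 segments
∫ over [0, 1/2) of t**2·t^(s-1) joins the sum
piece [1/2, 1): integrate log(t)/t against the kernel
the [1, 3/2) slice contributes ∫ log(t)·t^(s-1) dt
[3/2, 3) adds the kernel integral of exp(-t)
over [3, ∞), the kernel integral of t**(-3) enters the sum

on [0, 1/2): t**2
on [1/2, 1): log(t)/t
on [1, 3/2): log(t)
on [3/2, 3): exp(-t)
on [3, oo): t**(-3)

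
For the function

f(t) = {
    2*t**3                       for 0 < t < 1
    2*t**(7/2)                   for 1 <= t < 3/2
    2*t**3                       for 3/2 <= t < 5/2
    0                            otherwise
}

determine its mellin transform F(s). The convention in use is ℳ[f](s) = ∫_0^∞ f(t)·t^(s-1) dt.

2*(-(3/2)**(s + 3)*(2*s + 7) + 2*(3/2)**(s + 7/2)*(s + 3) + (5/2)**(s + 3)*(2*s + 7) + 1)/((s + 3)*(2*s + 7))
  Re(s) > -3

slice at 1, 3/2, transform all 3 pieces, and sum them
[0, 1) adds the kernel integral of 2*t**3
segment 1 to 3/2 holds 2*t**(7/2); add its integral
[3/2, 5/2) adds the kernel integral of 2*t**3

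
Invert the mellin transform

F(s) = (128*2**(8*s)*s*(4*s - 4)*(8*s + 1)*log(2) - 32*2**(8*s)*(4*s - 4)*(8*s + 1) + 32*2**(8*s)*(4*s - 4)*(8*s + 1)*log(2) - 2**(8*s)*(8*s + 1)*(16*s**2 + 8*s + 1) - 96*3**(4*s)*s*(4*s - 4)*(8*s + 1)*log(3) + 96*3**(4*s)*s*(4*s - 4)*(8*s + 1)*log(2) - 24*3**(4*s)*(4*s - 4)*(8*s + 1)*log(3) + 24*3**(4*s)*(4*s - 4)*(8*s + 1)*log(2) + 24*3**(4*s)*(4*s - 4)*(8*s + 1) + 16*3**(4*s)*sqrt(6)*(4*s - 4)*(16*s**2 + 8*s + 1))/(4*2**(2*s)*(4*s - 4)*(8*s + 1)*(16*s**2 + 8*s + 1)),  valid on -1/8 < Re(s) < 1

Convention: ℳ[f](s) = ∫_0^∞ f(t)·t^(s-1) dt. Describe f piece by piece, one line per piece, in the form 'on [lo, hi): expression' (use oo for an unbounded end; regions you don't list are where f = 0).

invert the power substitution to get 2**(3/4)*t**(1/4)/2 on [0, 9/2); sqrt(2)*sqrt(t)*log(sqrt(2)*sqrt(t)/2)/2 on [9/2, 8); 4/t**2 on [8, ∞)
undo the common scale on t: t**(1/4) on [0, 9/4); sqrt(t)*log(sqrt(t)) on [9/4, 4); t**(-2) on [4, ∞)
undo the power substitution: sqrt(t) on [0, 3/2); t*log(t) on [3/2, 2); t**(-4) on [2, ∞)
treat the 3 regions marked off by 81/4, 64 separately and sum
on [0, 81/4): add ∫ 2**(3/4)*t**(1/8)/2·t^(s-1) dt
over [81/4, 64), the kernel integral of sqrt(2)*t**(1/4)*log(sqrt(2)*t**(1/4)/2)/2 enters the sum
for t in [64, ∞): the term is ∫ 4/t·t^(s-1)

on [0, 81/4): 2**(3/4)*t**(1/8)/2
on [81/4, 64): sqrt(2)*t**(1/4)*log(sqrt(2)*t**(1/4)/2)/2
on [64, oo): 4/t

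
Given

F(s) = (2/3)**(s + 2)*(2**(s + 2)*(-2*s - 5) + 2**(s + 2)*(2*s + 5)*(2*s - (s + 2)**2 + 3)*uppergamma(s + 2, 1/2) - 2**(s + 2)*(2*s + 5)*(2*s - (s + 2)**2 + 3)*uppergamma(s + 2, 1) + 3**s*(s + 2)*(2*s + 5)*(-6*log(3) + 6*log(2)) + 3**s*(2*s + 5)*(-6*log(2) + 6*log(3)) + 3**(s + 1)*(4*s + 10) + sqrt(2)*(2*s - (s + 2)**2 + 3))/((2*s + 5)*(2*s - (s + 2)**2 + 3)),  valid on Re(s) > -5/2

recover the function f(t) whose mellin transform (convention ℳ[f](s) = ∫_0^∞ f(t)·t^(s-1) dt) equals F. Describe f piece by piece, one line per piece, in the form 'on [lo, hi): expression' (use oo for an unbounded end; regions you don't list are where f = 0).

on [0, 2/3): sqrt(3)*t**(5/2)/2
on [2/3, 4/3): t**2*exp(-3*t/4)
on [4/3, 2): 4*t*log(3*t/4)/3

reversing the shared t-power: sqrt(3)*sqrt(t)/2 on [0, 2/3); exp(-3*t/4) on [2/3, 4/3); 4*log(3*t/4)/(3*t) on [4/3, 2)
strip the common scale on t: sqrt(2)*sqrt(t)/2 on [0, 1); exp(-t/2) on [1, 2); 2*log(t/2)/t on [2, 3)
peel off the common scale on t: sqrt(t) on [0, 1/2); exp(-t) on [1/2, 1); log(t)/t on [1, 3/2)
linearity at 2/3, 4/3 turns ℳ[f](s) into 3 summed integrals
∫ sqrt(3)*t**(5/2)/2·t^(s-1) over [0, 2/3)
the [2/3, 4/3) slice contributes ∫ t**2*exp(-3*t/4)·t^(s-1) dt
over [4/3, 2), the kernel integral of 4*t*log(3*t/4)/3 enters the sum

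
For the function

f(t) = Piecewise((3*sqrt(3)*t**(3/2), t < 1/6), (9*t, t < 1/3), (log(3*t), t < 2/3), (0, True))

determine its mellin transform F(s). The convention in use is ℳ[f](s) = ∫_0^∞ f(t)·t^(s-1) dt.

(2**(2*s)*s*(s + 1)*(2*s + 3)*log(4) - 2*2**(2*s)*(s + 1)*(2*s + 3) + 6*2**s*s**2*(2*s + 3) + 2*2**s*(s + 1)*(2*s + 3) + sqrt(2)*s**2*(s + 1) - 3*s**2*(2*s + 3))/(2*6**s*s**2*(s + 1)*(2*s + 3))
  Re(s) > -3/2

reversing the common scale on t: t**(3/2) on [0, 1/2); 3*t on [1/2, 1); log(t) on [1, 2)
slice at 1/6, 1/3, transform all 3 pieces, and sum them
over [0, 1/6), the kernel integral of 3*sqrt(3)*t**(3/2) enters the sum
on [1/6, 1/3): add ∫ 9*t·t^(s-1) dt
segment [1/3, 2/3) carries log(3*t); integrate it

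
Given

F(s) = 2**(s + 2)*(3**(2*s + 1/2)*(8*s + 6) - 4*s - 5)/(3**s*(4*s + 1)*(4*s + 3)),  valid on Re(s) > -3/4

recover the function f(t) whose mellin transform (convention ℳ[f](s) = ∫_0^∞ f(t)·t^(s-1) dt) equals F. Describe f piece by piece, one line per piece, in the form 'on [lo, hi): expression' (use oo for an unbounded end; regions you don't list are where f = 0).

invert the common scale on t to get t**(3/4) on [0, 1); 2*t**(1/4) on [1, 9)
invert the power substitution to get t**(3/2) on [0, 1); 2*sqrt(t) on [1, 3)
breakpoints 2/3: one integral from each of the 2 segments
piece [0, 2/3): integrate 2**(1/4)*3**(3/4)*t**(3/4)/2 against the kernel
segment 2/3 to 6 holds 2**(3/4)*3**(1/4)*t**(1/4); add its integral

on [0, 2/3): 2**(1/4)*3**(3/4)*t**(3/4)/2
on [2/3, 6): 2**(3/4)*3**(1/4)*t**(1/4)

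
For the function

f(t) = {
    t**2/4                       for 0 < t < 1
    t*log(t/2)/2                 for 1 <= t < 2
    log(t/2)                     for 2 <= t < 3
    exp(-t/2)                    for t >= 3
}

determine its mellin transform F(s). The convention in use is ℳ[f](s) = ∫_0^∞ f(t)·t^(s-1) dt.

reversing the common scale on t: t**2 on [0, 1/2); t*log(t) on [1/2, 1); log(t) on [1, 3/2); …
f breaks at 1, 2, 3 into 4 integrals to sum
∫ over [0, 1) of t**2/4·t^(s-1) joins the sum
the [1, 2) slice contributes ∫ t*log(t/2)/2·t^(s-1) dt
on [2, 3): add ∫ log(t/2)·t^(s-1) dt
segment 3 to ∞ holds exp(-t/2); add its integral

(4*2**s*s**2*(s + 2)*(s**2 + 2*s + 1)*uppergamma(s, 3/2) - 4*2**s*s**2*(s + 2) + 4*2**s*(s + 2)*(s**2 + 2*s + 1) + 3**s*s*(s + 2)*(-4*log(2) + 4*log(3))*(s**2 + 2*s + 1) - 4*3**s*(s + 2)*(s**2 + 2*s + 1) + s**3*(s + 2)*log(4) + s**2*(s + 2)*log(4) + 2*s**2*(s + 2) + s**2*(s**2 + 2*s + 1))/(4*s**2*(s + 2)*(s**2 + 2*s + 1))
  Re(s) > -2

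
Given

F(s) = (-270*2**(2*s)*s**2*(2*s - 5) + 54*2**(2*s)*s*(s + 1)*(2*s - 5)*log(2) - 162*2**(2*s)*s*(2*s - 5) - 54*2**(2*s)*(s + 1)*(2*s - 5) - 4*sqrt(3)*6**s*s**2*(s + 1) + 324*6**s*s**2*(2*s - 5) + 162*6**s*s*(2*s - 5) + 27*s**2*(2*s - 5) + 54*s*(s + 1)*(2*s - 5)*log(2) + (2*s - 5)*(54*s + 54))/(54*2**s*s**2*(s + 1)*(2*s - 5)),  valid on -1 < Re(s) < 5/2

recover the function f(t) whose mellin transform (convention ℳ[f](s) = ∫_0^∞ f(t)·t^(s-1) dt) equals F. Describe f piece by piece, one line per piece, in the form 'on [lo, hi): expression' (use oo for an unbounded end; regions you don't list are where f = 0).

on [0, 1/2): t
on [1/2, 2): log(t)
on [2, 3): t + 3
on [3, oo): t**(-5/2)

integrate the 4 segments split at 1/2, 2, 3, then add the results
on [0, 1/2): add ∫ t·t^(s-1) dt
for t in [1/2, 2): the term is ∫ log(t)·t^(s-1)
between 2 and 3 the integrand is (t + 3)·t^(s-1)
between 3 and ∞ the integrand is t**(-5/2)·t^(s-1)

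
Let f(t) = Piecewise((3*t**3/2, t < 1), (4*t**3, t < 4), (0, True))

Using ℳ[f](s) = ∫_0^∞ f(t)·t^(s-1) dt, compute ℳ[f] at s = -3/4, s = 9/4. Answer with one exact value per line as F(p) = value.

cuts at 1: linearity sums the 2 kernel integrals
for t in [0, 1): the term is ∫ 3*t**3/2·t^(s-1)
on [1, 4): add ∫ 4*t**3·t^(s-1) dt

F(-3/4) = -10/9 + 256*sqrt(2)/9
F(9/4) = -10/21 + 16384*sqrt(2)/21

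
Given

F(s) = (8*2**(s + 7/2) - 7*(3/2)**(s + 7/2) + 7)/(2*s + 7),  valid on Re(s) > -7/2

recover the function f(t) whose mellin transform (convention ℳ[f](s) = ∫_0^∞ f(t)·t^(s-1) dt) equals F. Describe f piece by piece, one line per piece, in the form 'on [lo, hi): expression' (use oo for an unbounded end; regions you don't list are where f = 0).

on [0, 1): 4*t**(7/2)
on [1, 3/2): t**(7/2)/2
on [3/2, 2): 4*t**(7/2)

f breaks at 1, 3/2 into 3 integrals to sum
the [0, 1) slice contributes ∫ 4*t**(7/2)·t^(s-1) dt
segment [1, 3/2) carries t**(7/2)/2; integrate it
segment [3/2, 2) carries 4*t**(7/2); integrate it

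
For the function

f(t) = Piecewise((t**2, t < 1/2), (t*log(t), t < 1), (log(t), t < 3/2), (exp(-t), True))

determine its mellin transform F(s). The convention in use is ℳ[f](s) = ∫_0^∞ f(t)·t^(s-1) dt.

(4*2**s*s**2*(s + 2)*(s**2 + 2*s + 1)*uppergamma(s, 3/2) - 4*2**s*s**2*(s + 2) + 4*2**s*(s + 2)*(s**2 + 2*s + 1) + 3**s*s*(s + 2)*(-4*log(2) + 4*log(3))*(s**2 + 2*s + 1) - 4*3**s*(s + 2)*(s**2 + 2*s + 1) + s**3*(s + 2)*log(4) + s**2*(s + 2)*log(4) + 2*s**2*(s + 2) + s**2*(s**2 + 2*s + 1))/(4*2**s*s**2*(s + 2)*(s**2 + 2*s + 1))
  Re(s) > -2

integrate the 4 segments split at 1/2, 1, 3/2, then add the results
on [0, 1/2) integrate f = t**2 against the kernel
the [1/2, 1) slice contributes ∫ t*log(t)·t^(s-1) dt
[1, 3/2) adds the kernel integral of log(t)
over [3/2, ∞), the kernel integral of exp(-t) enters the sum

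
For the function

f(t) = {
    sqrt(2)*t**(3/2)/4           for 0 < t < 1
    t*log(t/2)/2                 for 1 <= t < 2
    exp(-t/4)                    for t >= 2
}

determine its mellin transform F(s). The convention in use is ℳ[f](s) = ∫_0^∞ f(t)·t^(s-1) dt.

remove the common scale on t first: t**(3/2) on [0, 1/2); t*log(t) on [1/2, 1); exp(-t/2) on [1, ∞)
along the cuts 1, 2, ℳ[f](s) splits into 3 integrals
segment [0, 1) carries sqrt(2)*t**(3/2)/4; integrate it
over [1, 2), the kernel integral of t*log(t/2)/2 enters the sum
segment 2 to ∞ holds exp(-t/4); add its integral

(2*2**(2*s)*(2*s + 3)*(s**2 + 2*s + 1)*uppergamma(s, 1/2) - 2*2**s*(2*s + 3) + s*(2*s + 3)*log(2) + 2*s + (2*s + 3)*log(2) + sqrt(2)*(s**2 + 2*s + 1) + 3)/(2*(2*s + 3)*(s**2 + 2*s + 1))
  Re(s) > -3/2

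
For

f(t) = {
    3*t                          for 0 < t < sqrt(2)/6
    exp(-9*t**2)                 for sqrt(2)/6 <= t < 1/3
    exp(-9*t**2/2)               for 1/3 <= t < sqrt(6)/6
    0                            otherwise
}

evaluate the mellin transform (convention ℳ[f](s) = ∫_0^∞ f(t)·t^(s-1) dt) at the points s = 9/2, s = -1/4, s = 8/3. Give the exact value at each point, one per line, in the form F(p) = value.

F(9/2) = sqrt(3)*(-88*2**(1/4)*uppergamma(9/4, 3/4) - 22*uppergamma(9/4, 1) + 2**(1/4) + 22*uppergamma(9/4, 1/2) + 88*2**(1/4)*uppergamma(9/4, 1/2))/10692
F(-1/4) = 3**(1/4)*(-3*2**(7/8)*uppergamma(-1/8, 3/4) - 6*uppergamma(-1/8, 1) + 3*2**(7/8)*uppergamma(-1/8, 1/2) + 6*uppergamma(-1/8, 1/2) + 8*2**(5/8))/12
F(8/3) = -6**(1/3)*uppergamma(4/3, 3/4)/27 - 3**(1/3)*uppergamma(4/3, 1)/54 + 2**(1/6)*3**(1/3)/396 + 3**(1/3)*uppergamma(4/3, 1/2)/54 + 6**(1/3)*uppergamma(4/3, 1/2)/27

strip the common scale on t: t on [0, sqrt(2)/2); exp(-t**2) on [sqrt(2)/2, 1); exp(-t**2/2) on [1, sqrt(6)/2)
undo the power substitution: sqrt(t) on [0, 1/2); exp(-t) on [1/2, 1); exp(-t/2) on [1, 3/2)
f breaks at sqrt(2)/6, 1/3 into 3 integrals to sum
segment [0, sqrt(2)/6) carries 3*t; integrate it
∫ over [sqrt(2)/6, 1/3) of exp(-9*t**2)·t^(s-1) joins the sum
∫ exp(-9*t**2/2)·t^(s-1) over [1/3, sqrt(6)/6)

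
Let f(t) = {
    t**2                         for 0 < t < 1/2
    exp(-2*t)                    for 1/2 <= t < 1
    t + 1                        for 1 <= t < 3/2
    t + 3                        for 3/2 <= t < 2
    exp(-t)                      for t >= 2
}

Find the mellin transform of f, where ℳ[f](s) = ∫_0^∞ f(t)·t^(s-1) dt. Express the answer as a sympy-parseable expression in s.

(20*2**(2*s)*s*(s + 2) + 12*2**(2*s)*(s + 2) + 4*2**s*s*(s + 1)*(s + 2)*uppergamma(s, 2) - 8*2**s*s*(s + 2) - 4*2**s*(s + 2) - 8*3**s*s*(s + 2) - 8*3**s*(s + 2) + 4*s*(s + 1)*(s + 2)*uppergamma(s, 1) - 4*s*(s + 1)*(s + 2)*uppergamma(s, 2) + s*(s + 1))/(4*2**s*s*(s + 1)*(s + 2))
  Re(s) > -2

f breaks at 1/2, 1, 3/2, 2 into 5 integrals to sum
segment [0, 1/2) carries t**2; integrate it
on [1/2, 1): add ∫ exp(-2*t)·t^(s-1) dt
segment [1, 3/2) carries (t + 1); integrate it
segment [3/2, 2) carries (t + 3); integrate it
piece [2, ∞): integrate exp(-t) against the kernel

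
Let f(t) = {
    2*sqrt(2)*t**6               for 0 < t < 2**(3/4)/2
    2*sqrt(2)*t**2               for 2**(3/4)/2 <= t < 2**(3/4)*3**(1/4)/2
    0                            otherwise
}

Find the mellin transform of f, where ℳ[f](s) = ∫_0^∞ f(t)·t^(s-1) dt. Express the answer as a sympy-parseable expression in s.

(2**(3/4)/2)**s*(2*3**(s/4 + 1/2)*(s + 6) - s - 10)/((s + 2)*(s + 6))
  Re(s) > -6

remove the power substitution first: 2*sqrt(2)*t**3 on [0, sqrt(2)/2); 2*sqrt(2)*t on [sqrt(2)/2, sqrt(6)/2)
reversing the power substitution: 2*sqrt(2)*t**(3/2) on [0, 1/2); 2*sqrt(2)*sqrt(t) on [1/2, 3/2)
remove the common scale on t first: t**(3/2) on [0, 1); 2*sqrt(t) on [1, 3)
breakpoints 2**(3/4)/2: one integral from each of the 2 segments
on [0, 2**(3/4)/2): add ∫ 2*sqrt(2)*t**6·t^(s-1) dt
between 2**(3/4)/2 and 2**(3/4)*3**(1/4)/2 the integrand is 2*sqrt(2)*t**2·t^(s-1)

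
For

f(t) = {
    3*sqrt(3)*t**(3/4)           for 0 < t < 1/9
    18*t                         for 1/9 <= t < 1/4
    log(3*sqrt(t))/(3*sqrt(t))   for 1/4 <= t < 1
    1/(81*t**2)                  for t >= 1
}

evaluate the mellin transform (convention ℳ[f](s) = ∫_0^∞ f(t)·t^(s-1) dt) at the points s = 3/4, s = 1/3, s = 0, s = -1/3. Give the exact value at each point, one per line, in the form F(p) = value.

F(3/4) = -1076/405 - 2*sqrt(2)*log(3)/3 - 10*sqrt(3)/189 + 2*sqrt(2)*log(2)/3 + 4*log(3)/3 + 83*sqrt(2)/42
F(1/3) = -809/135 + log(3**(-2 + 2*2**(1/3))/2**(2*2**(1/3))) - 5*3**(1/3)/26 + 123*2**(1/3)/16
F(0) = log(6**(2/3)/4) + 365/81
F(-1/3) = -3*3**(2/3)/5 - 4*2**(2/3)*log(2)/5 - 2*log(3)/5 - 1109/4725 + 4*2**(2/3)*log(3)/5 + 723*2**(2/3)/100

strip the common scale on t: 3**(3/4)*t**(3/4) on [0, 1/3); 6*t on [1/3, 3/4); sqrt(3)*log(sqrt(3)*sqrt(t))/(3*sqrt(t)) on [3/4, 3); …
invert the common scale on t to get t**(3/4) on [0, 1); 2*t on [1, 9/4); log(sqrt(t))/sqrt(t) on [9/4, 9); …
peel off the power substitution: t**(3/2) on [0, 1); 2*t**2 on [1, 3/2); log(t)/t on [3/2, 3); …
f breaks at 1/9, 1/4, 1 into 4 integrals to sum
segment 0 to 1/9 holds 3*sqrt(3)*t**(3/4); add its integral
on [1/9, 1/4) integrate f = 18*t against the kernel
∫ over [1/4, 1) of log(3*sqrt(t))/(3*sqrt(t))·t^(s-1) joins the sum
segment 1 to ∞ holds 1/(81*t**2); add its integral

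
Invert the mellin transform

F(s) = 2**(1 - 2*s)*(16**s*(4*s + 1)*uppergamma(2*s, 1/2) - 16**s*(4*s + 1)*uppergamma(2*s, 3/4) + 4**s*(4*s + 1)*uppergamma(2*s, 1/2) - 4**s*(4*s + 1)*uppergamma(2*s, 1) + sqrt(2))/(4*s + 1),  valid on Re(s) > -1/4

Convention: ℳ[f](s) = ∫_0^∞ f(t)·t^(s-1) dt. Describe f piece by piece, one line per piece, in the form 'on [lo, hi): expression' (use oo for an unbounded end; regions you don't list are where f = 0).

on [0, 1/4): t**(1/4)
on [1/4, 1): exp(-sqrt(t))
on [1, 9/4): exp(-sqrt(t)/2)

remove the power substitution first: sqrt(t) on [0, 1/2); exp(-t) on [1/2, 1); exp(-t/2) on [1, 3/2)
the 3 pieces separated at 1/4, 1 each add one integral
for t in [0, 1/4): the term is ∫ t**(1/4)·t^(s-1)
on [1/4, 1): add ∫ exp(-sqrt(t))·t^(s-1) dt
on [1, 9/4): add ∫ exp(-sqrt(t)/2)·t^(s-1) dt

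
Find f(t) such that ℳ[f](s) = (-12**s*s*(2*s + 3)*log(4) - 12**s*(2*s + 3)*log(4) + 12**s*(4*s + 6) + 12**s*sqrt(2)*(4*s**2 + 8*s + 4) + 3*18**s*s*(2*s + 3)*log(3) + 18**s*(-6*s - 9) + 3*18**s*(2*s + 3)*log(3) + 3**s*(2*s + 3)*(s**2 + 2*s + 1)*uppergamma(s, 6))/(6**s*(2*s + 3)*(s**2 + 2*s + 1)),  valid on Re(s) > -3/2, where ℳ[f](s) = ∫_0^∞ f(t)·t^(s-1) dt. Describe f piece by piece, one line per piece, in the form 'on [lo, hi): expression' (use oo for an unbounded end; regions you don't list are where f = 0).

f breaks at 2, 3 into 3 integrals to sum
∫ over [0, 2) of t**(3/2)·t^(s-1) joins the sum
∫ over [2, 3) of t*log(t)·t^(s-1) joins the sum
on [3, ∞) integrate f = exp(-2*t) against the kernel

on [0, 2): t**(3/2)
on [2, 3): t*log(t)
on [3, oo): exp(-2*t)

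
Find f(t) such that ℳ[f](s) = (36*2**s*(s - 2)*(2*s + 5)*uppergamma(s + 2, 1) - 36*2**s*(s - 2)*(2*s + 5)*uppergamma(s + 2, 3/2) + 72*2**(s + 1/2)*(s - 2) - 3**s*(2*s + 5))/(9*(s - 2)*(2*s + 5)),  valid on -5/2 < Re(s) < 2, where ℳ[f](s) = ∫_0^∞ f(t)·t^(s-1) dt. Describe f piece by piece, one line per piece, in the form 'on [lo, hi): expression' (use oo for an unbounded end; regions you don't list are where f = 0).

on [0, 2): t**(5/2)
on [2, 3): t**2*exp(-t/2)
on [3, oo): t**(-2)

invert the shared t-power to get sqrt(t) on [0, 2); exp(-t/2) on [2, 3); t**(-4) on [3, ∞)
cuts at 2, 3: linearity sums the 3 kernel integrals
between 0 and 2 the integrand is t**(5/2)·t^(s-1)
on [2, 3) integrate f = t**2*exp(-t/2) against the kernel
segment [3, ∞) carries t**(-2); integrate it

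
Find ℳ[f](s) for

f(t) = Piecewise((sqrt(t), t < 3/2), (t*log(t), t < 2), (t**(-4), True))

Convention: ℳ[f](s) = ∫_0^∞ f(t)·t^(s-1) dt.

f breaks at 3/2, 2 into 3 integrals to sum
[0, 3/2) adds the kernel integral of sqrt(t)
∫ t*log(t)·t^(s-1) over [3/2, 2)
segment 2 to ∞ holds t**(-4); add its integral

(-32*2**(2*s)*(s - 4)*(2*s + 1) + 3**s*s*(s - 4)*(2*s + 1)*(-24*log(3) + 24*log(2)) + 3**s*(s - 4)*(2*s + 1)*(-24*log(3) + 24*log(2)) + 24*3**s*(s - 4)*(2*s + 1) + 16*3**s*sqrt(6)*(s - 4)*(s**2 + 2*s + 1) + 32*4**s*s*(s - 4)*(2*s + 1)*log(2) + 32*4**s*(s - 4)*(2*s + 1)*log(2) - 4**s*(2*s + 1)*(s**2 + 2*s + 1))/(16*2**s*(s - 4)*(2*s + 1)*(s**2 + 2*s + 1))
  -1/2 < Re(s) < 4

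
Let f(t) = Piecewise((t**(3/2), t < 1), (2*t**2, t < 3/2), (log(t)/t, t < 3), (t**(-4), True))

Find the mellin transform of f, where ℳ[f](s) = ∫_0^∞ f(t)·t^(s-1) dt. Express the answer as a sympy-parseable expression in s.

f breaks at 1, 3/2, 3 into 4 integrals to sum
∫ t**(3/2)·t^(s-1) over [0, 1)
on [1, 3/2) integrate f = 2*t**2 against the kernel
on [3/2, 3): add ∫ log(t)/t·t^(s-1) dt
the [3, ∞) slice contributes ∫ t**(-4)·t^(s-1) dt

(324*2**s*(s - 4)*(s + 2)*(s**2 - 2*s + 1) - 324*2**s*(s - 4)*(2*s + 3)*(s**2 - 2*s + 1) - 108*3**s*s*(s - 4)*(s + 2)*(2*s + 3)*log(3) + 108*3**s*s*(s - 4)*(s + 2)*(2*s + 3)*log(2) - 108*3**s*(s - 4)*(s + 2)*(2*s + 3)*log(2) + 108*3**s*(s - 4)*(s + 2)*(2*s + 3) + 108*3**s*(s - 4)*(s + 2)*(2*s + 3)*log(3) + 729*3**s*(s - 4)*(2*s + 3)*(s**2 - 2*s + 1) + 54*6**s*s*(s - 4)*(s + 2)*(2*s + 3)*log(3) - 54*6**s*(s - 4)*(s + 2)*(2*s + 3)*log(3) - 54*6**s*(s - 4)*(s + 2)*(2*s + 3) - 2*6**s*(s + 2)*(2*s + 3)*(s**2 - 2*s + 1))/(162*2**s*(s - 4)*(s + 2)*(2*s + 3)*(s**2 - 2*s + 1))
  -3/2 < Re(s) < 4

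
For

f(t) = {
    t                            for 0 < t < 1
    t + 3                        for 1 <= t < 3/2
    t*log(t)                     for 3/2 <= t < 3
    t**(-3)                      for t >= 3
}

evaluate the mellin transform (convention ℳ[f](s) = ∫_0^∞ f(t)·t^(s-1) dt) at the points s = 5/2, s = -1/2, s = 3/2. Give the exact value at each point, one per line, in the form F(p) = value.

split f at 1, 3/2, 3: ℳ[f](s) collects 4 kernel integrals
on [0, 1): add ∫ t·t^(s-1) dt
∫ over [1, 3/2) of (t + 3)·t^(s-1) joins the sum
for t in [3/2, 3): the term is ∫ t*log(t)·t^(s-1)
for t in [3, ∞): the term is ∫ t**(-3)·t^(s-1)

F(5/2) = -226*sqrt(3)/147 - 27*sqrt(6)*log(3)/56 - 6/5 + 27*sqrt(6)*log(2)/56 + 3861*sqrt(6)/1960 + 54*sqrt(3)*log(3)/7
F(-1/2) = -2266*sqrt(3)/567 + sqrt(6) + log(2**(sqrt(6))*3**(-sqrt(6) + 2*sqrt(3))) + 6
F(3/2) = -922*sqrt(3)/675 - 2 + 213*sqrt(6)/100 + log(2**(9*sqrt(6)/20)*3**(-9*sqrt(6)/20 + 18*sqrt(3)/5))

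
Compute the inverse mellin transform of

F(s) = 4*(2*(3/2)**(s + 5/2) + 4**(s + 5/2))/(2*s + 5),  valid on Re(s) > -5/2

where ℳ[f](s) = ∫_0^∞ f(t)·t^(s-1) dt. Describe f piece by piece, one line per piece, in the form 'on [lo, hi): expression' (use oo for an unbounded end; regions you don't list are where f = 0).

on [0, 3/2): 6*t**(5/2)
on [3/2, 4): 2*t**(5/2)

cuts at 3/2: linearity sums the 2 kernel integrals
[0, 3/2) adds the kernel integral of 6*t**(5/2)
∫ over [3/2, 4) of 2*t**(5/2)·t^(s-1) joins the sum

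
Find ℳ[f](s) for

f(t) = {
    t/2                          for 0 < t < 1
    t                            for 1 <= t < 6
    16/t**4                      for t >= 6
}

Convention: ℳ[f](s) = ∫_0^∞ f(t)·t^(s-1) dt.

(970*6**s*s - 3890*6**s - 81*s + 324)/(162*(s**2 - 3*s - 4))
  -1 < Re(s) < 4

undo the common scale on t: t on [0, 1/2); 2*t on [1/2, 3); t**(-4) on [3, ∞)
f breaks at 1, 6 into 3 integrals to sum
between 0 and 1 the integrand is t/2·t^(s-1)
∫ t·t^(s-1) over [1, 6)
between 6 and ∞ the integrand is 16/t**4·t^(s-1)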